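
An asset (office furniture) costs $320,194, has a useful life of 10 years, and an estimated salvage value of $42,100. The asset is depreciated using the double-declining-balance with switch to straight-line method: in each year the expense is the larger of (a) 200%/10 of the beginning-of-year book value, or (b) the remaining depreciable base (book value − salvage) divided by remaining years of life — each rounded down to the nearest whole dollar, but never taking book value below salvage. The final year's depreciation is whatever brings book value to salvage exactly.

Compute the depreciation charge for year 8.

$13,430

Depreciable base = $320,194 − $42,100 = $278,094.
Year 1: DB = ⌊$320,194 × 200%/10⌋ = $64,038; SL = ⌊$278,094/10⌋ = $27,809 → take DB $64,038. Book value $256,156.
Year 2: DB = ⌊$256,156 × 200%/10⌋ = $51,231; SL = ⌊$214,056/9⌋ = $23,784 → take DB $51,231. Book value $204,925.
Year 3: DB = ⌊$204,925 × 200%/10⌋ = $40,985; SL = ⌊$162,825/8⌋ = $20,353 → take DB $40,985. Book value $163,940.
Year 4: DB = ⌊$163,940 × 200%/10⌋ = $32,788; SL = ⌊$121,840/7⌋ = $17,405 → take DB $32,788. Book value $131,152.
Year 5: DB = ⌊$131,152 × 200%/10⌋ = $26,230; SL = ⌊$89,052/6⌋ = $14,842 → take DB $26,230. Book value $104,922.
Year 6: DB = ⌊$104,922 × 200%/10⌋ = $20,984; SL = ⌊$62,822/5⌋ = $12,564 → take DB $20,984. Book value $83,938.
Year 7: DB = ⌊$83,938 × 200%/10⌋ = $16,787; SL = ⌊$41,838/4⌋ = $10,459 → take DB $16,787. Book value $67,151.
Year 8: DB = ⌊$67,151 × 200%/10⌋ = $13,430; SL = ⌊$25,051/3⌋ = $8,350 → take DB $13,430. Book value $53,721.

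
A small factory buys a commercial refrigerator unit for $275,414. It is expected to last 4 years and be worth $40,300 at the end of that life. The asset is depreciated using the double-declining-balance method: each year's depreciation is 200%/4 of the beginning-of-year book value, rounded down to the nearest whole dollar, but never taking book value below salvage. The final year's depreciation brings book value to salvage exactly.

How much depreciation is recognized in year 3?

$28,554

Depreciable base = $275,414 − $40,300 = $235,114.
Year 1: ⌊$275,414 × 200%/4⌋ = $137,707. Book value $137,707.
Year 2: ⌊$137,707 × 200%/4⌋ = $68,853. Book value $68,854.
Year 3: ⌊$68,854 × 200%/4⌋ = $34,427, capped at $28,554. Book value $40,300.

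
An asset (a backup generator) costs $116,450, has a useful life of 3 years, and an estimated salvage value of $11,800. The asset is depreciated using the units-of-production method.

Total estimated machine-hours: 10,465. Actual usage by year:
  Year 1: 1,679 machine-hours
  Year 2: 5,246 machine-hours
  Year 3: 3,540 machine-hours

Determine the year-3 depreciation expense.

$35,400

Depreciable base = $116,450 − $11,800 = $104,650.
Rate = $104,650 / 10,465 machine-hours = $10 per machine-hour.
Year 1: 1,679 × $10 = $16,790. Book value $99,660.
Year 2: 5,246 × $10 = $52,460. Book value $47,200.
Year 3: 3,540 × $10 = $35,400. Book value $11,800.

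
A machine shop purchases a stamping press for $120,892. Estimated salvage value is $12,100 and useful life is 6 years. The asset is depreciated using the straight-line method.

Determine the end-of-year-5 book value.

Depreciable base = $120,892 − $12,100 = $108,792.
Annual expense = $108,792 / 6 = $18,132.
End of year 1: book value $102,760.
End of year 2: book value $84,628.
End of year 3: book value $66,496.
End of year 4: book value $48,364.
End of year 5: book value $30,232.

$30,232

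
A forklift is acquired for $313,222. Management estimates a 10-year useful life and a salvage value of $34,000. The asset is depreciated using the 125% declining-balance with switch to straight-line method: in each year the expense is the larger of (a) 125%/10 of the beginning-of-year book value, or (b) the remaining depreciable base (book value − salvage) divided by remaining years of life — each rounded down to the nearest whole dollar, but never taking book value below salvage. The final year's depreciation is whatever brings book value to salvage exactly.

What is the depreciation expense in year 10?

Depreciable base = $313,222 − $34,000 = $279,222.
Year 1: DB = ⌊$313,222 × 125%/10⌋ = $39,152; SL = ⌊$279,222/10⌋ = $27,922 → take DB $39,152. Book value $274,070.
Year 2: DB = ⌊$274,070 × 125%/10⌋ = $34,258; SL = ⌊$240,070/9⌋ = $26,674 → take DB $34,258. Book value $239,812.
Year 3: DB = ⌊$239,812 × 125%/10⌋ = $29,976; SL = ⌊$205,812/8⌋ = $25,726 → take DB $29,976. Book value $209,836.
Year 4: DB = ⌊$209,836 × 125%/10⌋ = $26,229; SL = ⌊$175,836/7⌋ = $25,119 → take DB $26,229. Book value $183,607.
Year 5: DB = ⌊$183,607 × 125%/10⌋ = $22,950; SL = ⌊$149,607/6⌋ = $24,934 → take SL $24,934. Book value $158,673.
Year 6: DB = ⌊$158,673 × 125%/10⌋ = $19,834; SL = ⌊$124,673/5⌋ = $24,934 → take SL $24,934. Book value $133,739.
Year 7: DB = ⌊$133,739 × 125%/10⌋ = $16,717; SL = ⌊$99,739/4⌋ = $24,934 → take SL $24,934. Book value $108,805.
Year 8: DB = ⌊$108,805 × 125%/10⌋ = $13,600; SL = ⌊$74,805/3⌋ = $24,935 → take SL $24,935. Book value $83,870.
Year 9: DB = ⌊$83,870 × 125%/10⌋ = $10,483; SL = ⌊$49,870/2⌋ = $24,935 → take SL $24,935. Book value $58,935.
Year 10 (final): $58,935 − $34,000 = $24,935. Book value $34,000.

$24,935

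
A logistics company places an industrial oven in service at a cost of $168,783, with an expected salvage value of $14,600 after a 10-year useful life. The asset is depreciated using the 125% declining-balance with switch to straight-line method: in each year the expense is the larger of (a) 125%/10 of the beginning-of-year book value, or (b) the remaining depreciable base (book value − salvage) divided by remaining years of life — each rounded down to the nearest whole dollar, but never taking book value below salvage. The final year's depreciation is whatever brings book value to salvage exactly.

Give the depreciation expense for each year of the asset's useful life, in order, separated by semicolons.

Depreciable base = $168,783 − $14,600 = $154,183.
Year 1: DB = ⌊$168,783 × 125%/10⌋ = $21,097; SL = ⌊$154,183/10⌋ = $15,418 → take DB $21,097. Book value $147,686.
Year 2: DB = ⌊$147,686 × 125%/10⌋ = $18,460; SL = ⌊$133,086/9⌋ = $14,787 → take DB $18,460. Book value $129,226.
Year 3: DB = ⌊$129,226 × 125%/10⌋ = $16,153; SL = ⌊$114,626/8⌋ = $14,328 → take DB $16,153. Book value $113,073.
Year 4: DB = ⌊$113,073 × 125%/10⌋ = $14,134; SL = ⌊$98,473/7⌋ = $14,067 → take DB $14,134. Book value $98,939.
Year 5: DB = ⌊$98,939 × 125%/10⌋ = $12,367; SL = ⌊$84,339/6⌋ = $14,056 → take SL $14,056. Book value $84,883.
Year 6: DB = ⌊$84,883 × 125%/10⌋ = $10,610; SL = ⌊$70,283/5⌋ = $14,056 → take SL $14,056. Book value $70,827.
Year 7: DB = ⌊$70,827 × 125%/10⌋ = $8,853; SL = ⌊$56,227/4⌋ = $14,056 → take SL $14,056. Book value $56,771.
Year 8: DB = ⌊$56,771 × 125%/10⌋ = $7,096; SL = ⌊$42,171/3⌋ = $14,057 → take SL $14,057. Book value $42,714.
Year 9: DB = ⌊$42,714 × 125%/10⌋ = $5,339; SL = ⌊$28,114/2⌋ = $14,057 → take SL $14,057. Book value $28,657.
Year 10 (final): $28,657 − $14,600 = $14,057. Book value $14,600.

$21,097; $18,460; $16,153; $14,134; $14,056; $14,056; $14,056; $14,057; $14,057; $14,057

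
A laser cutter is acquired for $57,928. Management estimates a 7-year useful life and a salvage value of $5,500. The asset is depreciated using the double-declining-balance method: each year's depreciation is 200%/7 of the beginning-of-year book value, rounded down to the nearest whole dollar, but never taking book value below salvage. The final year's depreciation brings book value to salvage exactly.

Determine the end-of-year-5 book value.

$10,772

Depreciable base = $57,928 − $5,500 = $52,428.
Year 1: ⌊$57,928 × 200%/7⌋ = $16,550. Book value $41,378.
Year 2: ⌊$41,378 × 200%/7⌋ = $11,822. Book value $29,556.
Year 3: ⌊$29,556 × 200%/7⌋ = $8,444. Book value $21,112.
Year 4: ⌊$21,112 × 200%/7⌋ = $6,032. Book value $15,080.
Year 5: ⌊$15,080 × 200%/7⌋ = $4,308. Book value $10,772.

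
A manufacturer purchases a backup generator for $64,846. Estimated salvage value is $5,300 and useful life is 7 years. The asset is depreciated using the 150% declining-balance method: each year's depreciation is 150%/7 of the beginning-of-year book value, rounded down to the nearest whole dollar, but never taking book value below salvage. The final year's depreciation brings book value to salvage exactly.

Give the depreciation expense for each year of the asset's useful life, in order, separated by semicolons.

Depreciable base = $64,846 − $5,300 = $59,546.
Year 1: ⌊$64,846 × 150%/7⌋ = $13,895. Book value $50,951.
Year 2: ⌊$50,951 × 150%/7⌋ = $10,918. Book value $40,033.
Year 3: ⌊$40,033 × 150%/7⌋ = $8,578. Book value $31,455.
Year 4: ⌊$31,455 × 150%/7⌋ = $6,740. Book value $24,715.
Year 5: ⌊$24,715 × 150%/7⌋ = $5,296. Book value $19,419.
Year 6: ⌊$19,419 × 150%/7⌋ = $4,161. Book value $15,258.
Year 7 (final): $15,258 − $5,300 = $9,958. Book value $5,300.

$13,895; $10,918; $8,578; $6,740; $5,296; $4,161; $9,958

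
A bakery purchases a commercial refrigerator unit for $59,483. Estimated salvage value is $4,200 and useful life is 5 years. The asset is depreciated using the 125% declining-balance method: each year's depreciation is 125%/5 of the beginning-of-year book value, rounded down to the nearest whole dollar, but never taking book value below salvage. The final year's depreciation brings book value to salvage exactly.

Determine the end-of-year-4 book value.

$18,822

Depreciable base = $59,483 − $4,200 = $55,283.
Year 1: ⌊$59,483 × 125%/5⌋ = $14,870. Book value $44,613.
Year 2: ⌊$44,613 × 125%/5⌋ = $11,153. Book value $33,460.
Year 3: ⌊$33,460 × 125%/5⌋ = $8,365. Book value $25,095.
Year 4: ⌊$25,095 × 125%/5⌋ = $6,273. Book value $18,822.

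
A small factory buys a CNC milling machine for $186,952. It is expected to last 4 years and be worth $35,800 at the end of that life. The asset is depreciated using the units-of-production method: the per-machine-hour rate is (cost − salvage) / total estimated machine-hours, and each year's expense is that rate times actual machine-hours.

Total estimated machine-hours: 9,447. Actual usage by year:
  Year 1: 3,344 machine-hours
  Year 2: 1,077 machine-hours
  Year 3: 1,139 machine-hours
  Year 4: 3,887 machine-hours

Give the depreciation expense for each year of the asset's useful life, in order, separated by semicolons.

Depreciable base = $186,952 − $35,800 = $151,152.
Rate = $151,152 / 9,447 machine-hours = $16 per machine-hour.
Year 1: 3,344 × $16 = $53,504. Book value $133,448.
Year 2: 1,077 × $16 = $17,232. Book value $116,216.
Year 3: 1,139 × $16 = $18,224. Book value $97,992.
Year 4: 3,887 × $16 = $62,192. Book value $35,800.

$53,504; $17,232; $18,224; $62,192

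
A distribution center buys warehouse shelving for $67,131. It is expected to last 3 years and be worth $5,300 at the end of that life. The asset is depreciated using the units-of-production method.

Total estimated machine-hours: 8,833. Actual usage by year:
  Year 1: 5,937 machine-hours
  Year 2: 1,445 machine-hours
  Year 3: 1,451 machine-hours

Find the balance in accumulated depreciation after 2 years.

$51,674

Depreciable base = $67,131 − $5,300 = $61,831.
Rate = $61,831 / 8,833 machine-hours = $7 per machine-hour.
Year 1: 5,937 × $7 = $41,559. Book value $25,572.
Year 2: 1,445 × $7 = $10,115. Book value $15,457.
Accumulated through year 2 = $67,131 − $15,457 = $51,674.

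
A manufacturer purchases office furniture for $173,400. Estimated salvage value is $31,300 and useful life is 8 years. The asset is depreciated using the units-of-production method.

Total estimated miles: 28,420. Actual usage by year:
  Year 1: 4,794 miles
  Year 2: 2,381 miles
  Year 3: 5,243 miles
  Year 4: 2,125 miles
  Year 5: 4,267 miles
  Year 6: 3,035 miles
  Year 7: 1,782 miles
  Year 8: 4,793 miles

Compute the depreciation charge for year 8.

Depreciable base = $173,400 − $31,300 = $142,100.
Rate = $142,100 / 28,420 miles = $5 per mile.
Year 1: 4,794 × $5 = $23,970. Book value $149,430.
Year 2: 2,381 × $5 = $11,905. Book value $137,525.
Year 3: 5,243 × $5 = $26,215. Book value $111,310.
Year 4: 2,125 × $5 = $10,625. Book value $100,685.
Year 5: 4,267 × $5 = $21,335. Book value $79,350.
Year 6: 3,035 × $5 = $15,175. Book value $64,175.
Year 7: 1,782 × $5 = $8,910. Book value $55,265.
Year 8: 4,793 × $5 = $23,965. Book value $31,300.

$23,965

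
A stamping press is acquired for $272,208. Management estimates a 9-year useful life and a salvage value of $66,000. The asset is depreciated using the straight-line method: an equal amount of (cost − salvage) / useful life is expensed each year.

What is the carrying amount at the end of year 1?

$249,296

Depreciable base = $272,208 − $66,000 = $206,208.
Annual expense = $206,208 / 9 = $22,912.
End of year 1: book value $249,296.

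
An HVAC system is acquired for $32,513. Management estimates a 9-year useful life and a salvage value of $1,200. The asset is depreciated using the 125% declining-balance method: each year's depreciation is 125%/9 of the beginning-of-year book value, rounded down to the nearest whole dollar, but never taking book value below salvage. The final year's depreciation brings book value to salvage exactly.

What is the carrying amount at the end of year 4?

$17,879

Depreciable base = $32,513 − $1,200 = $31,313.
Year 1: ⌊$32,513 × 125%/9⌋ = $4,515. Book value $27,998.
Year 2: ⌊$27,998 × 125%/9⌋ = $3,888. Book value $24,110.
Year 3: ⌊$24,110 × 125%/9⌋ = $3,348. Book value $20,762.
Year 4: ⌊$20,762 × 125%/9⌋ = $2,883. Book value $17,879.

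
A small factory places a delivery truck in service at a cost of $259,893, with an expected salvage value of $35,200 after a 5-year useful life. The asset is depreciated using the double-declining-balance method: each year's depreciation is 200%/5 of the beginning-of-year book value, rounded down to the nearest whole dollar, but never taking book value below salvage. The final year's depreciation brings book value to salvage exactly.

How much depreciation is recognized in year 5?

Depreciable base = $259,893 − $35,200 = $224,693.
Year 1: ⌊$259,893 × 200%/5⌋ = $103,957. Book value $155,936.
Year 2: ⌊$155,936 × 200%/5⌋ = $62,374. Book value $93,562.
Year 3: ⌊$93,562 × 200%/5⌋ = $37,424. Book value $56,138.
Year 4: ⌊$56,138 × 200%/5⌋ = $22,455, capped at $20,938. Book value $35,200.
Year 5 (final): $35,200 − $35,200 = $0. Book value $35,200.

$0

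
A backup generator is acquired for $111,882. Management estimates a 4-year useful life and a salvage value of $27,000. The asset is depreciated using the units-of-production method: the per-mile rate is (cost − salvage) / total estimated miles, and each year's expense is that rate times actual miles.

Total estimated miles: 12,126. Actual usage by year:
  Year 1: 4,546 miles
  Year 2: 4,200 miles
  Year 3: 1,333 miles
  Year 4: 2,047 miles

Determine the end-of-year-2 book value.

Depreciable base = $111,882 − $27,000 = $84,882.
Rate = $84,882 / 12,126 miles = $7 per mile.
Year 1: 4,546 × $7 = $31,822. Book value $80,060.
Year 2: 4,200 × $7 = $29,400. Book value $50,660.

$50,660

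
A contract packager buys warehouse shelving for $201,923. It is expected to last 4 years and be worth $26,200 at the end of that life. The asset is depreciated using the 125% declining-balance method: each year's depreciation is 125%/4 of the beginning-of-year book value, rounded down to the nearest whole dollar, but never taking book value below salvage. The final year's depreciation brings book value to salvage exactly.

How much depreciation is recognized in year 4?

$39,416

Depreciable base = $201,923 − $26,200 = $175,723.
Year 1: ⌊$201,923 × 125%/4⌋ = $63,100. Book value $138,823.
Year 2: ⌊$138,823 × 125%/4⌋ = $43,382. Book value $95,441.
Year 3: ⌊$95,441 × 125%/4⌋ = $29,825. Book value $65,616.
Year 4 (final): $65,616 − $26,200 = $39,416. Book value $26,200.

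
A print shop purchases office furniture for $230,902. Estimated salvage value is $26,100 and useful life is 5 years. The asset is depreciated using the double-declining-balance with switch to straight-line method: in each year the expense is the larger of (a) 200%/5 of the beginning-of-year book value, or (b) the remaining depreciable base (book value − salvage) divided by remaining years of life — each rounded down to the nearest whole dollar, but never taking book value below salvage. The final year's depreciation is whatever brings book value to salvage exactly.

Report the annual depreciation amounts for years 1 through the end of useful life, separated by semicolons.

Depreciable base = $230,902 − $26,100 = $204,802.
Year 1: DB = ⌊$230,902 × 200%/5⌋ = $92,360; SL = ⌊$204,802/5⌋ = $40,960 → take DB $92,360. Book value $138,542.
Year 2: DB = ⌊$138,542 × 200%/5⌋ = $55,416; SL = ⌊$112,442/4⌋ = $28,110 → take DB $55,416. Book value $83,126.
Year 3: DB = ⌊$83,126 × 200%/5⌋ = $33,250; SL = ⌊$57,026/3⌋ = $19,008 → take DB $33,250. Book value $49,876.
Year 4: DB = ⌊$49,876 × 200%/5⌋ = $19,950; SL = ⌊$23,776/2⌋ = $11,888 → take DB $19,950. Book value $29,926.
Year 5 (final): $29,926 − $26,100 = $3,826. Book value $26,100.

$92,360; $55,416; $33,250; $19,950; $3,826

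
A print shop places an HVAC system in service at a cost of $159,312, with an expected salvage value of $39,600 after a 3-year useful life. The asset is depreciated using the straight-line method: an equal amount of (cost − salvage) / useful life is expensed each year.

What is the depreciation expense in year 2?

$39,904

Depreciable base = $159,312 − $39,600 = $119,712.
Annual expense = $119,712 / 3 = $39,904.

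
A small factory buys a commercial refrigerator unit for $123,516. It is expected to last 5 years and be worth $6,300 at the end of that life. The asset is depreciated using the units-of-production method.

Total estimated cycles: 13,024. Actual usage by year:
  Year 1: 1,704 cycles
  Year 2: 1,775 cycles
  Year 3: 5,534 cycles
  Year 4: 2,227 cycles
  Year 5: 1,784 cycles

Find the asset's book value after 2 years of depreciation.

$92,205

Depreciable base = $123,516 − $6,300 = $117,216.
Rate = $117,216 / 13,024 cycles = $9 per cycle.
Year 1: 1,704 × $9 = $15,336. Book value $108,180.
Year 2: 1,775 × $9 = $15,975. Book value $92,205.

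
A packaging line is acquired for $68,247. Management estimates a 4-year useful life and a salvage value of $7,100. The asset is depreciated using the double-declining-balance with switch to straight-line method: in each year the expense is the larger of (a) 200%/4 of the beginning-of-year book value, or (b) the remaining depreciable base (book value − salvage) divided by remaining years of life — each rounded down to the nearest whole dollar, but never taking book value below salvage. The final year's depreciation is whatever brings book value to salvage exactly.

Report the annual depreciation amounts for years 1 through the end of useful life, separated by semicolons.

$34,123; $17,062; $8,531; $1,431

Depreciable base = $68,247 − $7,100 = $61,147.
Year 1: DB = ⌊$68,247 × 200%/4⌋ = $34,123; SL = ⌊$61,147/4⌋ = $15,286 → take DB $34,123. Book value $34,124.
Year 2: DB = ⌊$34,124 × 200%/4⌋ = $17,062; SL = ⌊$27,024/3⌋ = $9,008 → take DB $17,062. Book value $17,062.
Year 3: DB = ⌊$17,062 × 200%/4⌋ = $8,531; SL = ⌊$9,962/2⌋ = $4,981 → take DB $8,531. Book value $8,531.
Year 4 (final): $8,531 − $7,100 = $1,431. Book value $7,100.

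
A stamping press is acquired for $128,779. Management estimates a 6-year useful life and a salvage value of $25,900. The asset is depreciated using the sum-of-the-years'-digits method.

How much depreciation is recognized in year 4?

$14,697

Depreciable base = $128,779 − $25,900 = $102,879.
Sum of the years' digits = 6+5+4+3+2+1 = 21.
Year 1: $102,879 × 6/21 = $29,394. Book value $99,385.
Year 2: $102,879 × 5/21 = $24,495. Book value $74,890.
Year 3: $102,879 × 4/21 = $19,596. Book value $55,294.
Year 4: $102,879 × 3/21 = $14,697. Book value $40,597.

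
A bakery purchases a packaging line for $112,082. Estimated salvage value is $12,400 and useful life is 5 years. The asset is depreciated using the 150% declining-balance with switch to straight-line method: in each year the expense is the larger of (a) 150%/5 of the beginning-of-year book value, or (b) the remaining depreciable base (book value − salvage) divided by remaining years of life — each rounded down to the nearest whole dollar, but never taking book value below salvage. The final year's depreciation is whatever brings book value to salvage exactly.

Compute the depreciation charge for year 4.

$13,022

Depreciable base = $112,082 − $12,400 = $99,682.
Year 1: DB = ⌊$112,082 × 150%/5⌋ = $33,624; SL = ⌊$99,682/5⌋ = $19,936 → take DB $33,624. Book value $78,458.
Year 2: DB = ⌊$78,458 × 150%/5⌋ = $23,537; SL = ⌊$66,058/4⌋ = $16,514 → take DB $23,537. Book value $54,921.
Year 3: DB = ⌊$54,921 × 150%/5⌋ = $16,476; SL = ⌊$42,521/3⌋ = $14,173 → take DB $16,476. Book value $38,445.
Year 4: DB = ⌊$38,445 × 150%/5⌋ = $11,533; SL = ⌊$26,045/2⌋ = $13,022 → take SL $13,022. Book value $25,423.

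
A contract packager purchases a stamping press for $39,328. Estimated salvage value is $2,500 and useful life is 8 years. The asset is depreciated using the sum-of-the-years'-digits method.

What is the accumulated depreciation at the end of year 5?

$30,690

Depreciable base = $39,328 − $2,500 = $36,828.
Sum of the years' digits = 8+7+6+5+4+3+2+1 = 36.
Year 1: $36,828 × 8/36 = $8,184. Book value $31,144.
Year 2: $36,828 × 7/36 = $7,161. Book value $23,983.
Year 3: $36,828 × 6/36 = $6,138. Book value $17,845.
Year 4: $36,828 × 5/36 = $5,115. Book value $12,730.
Year 5: $36,828 × 4/36 = $4,092. Book value $8,638.
Accumulated through year 5 = $39,328 − $8,638 = $30,690.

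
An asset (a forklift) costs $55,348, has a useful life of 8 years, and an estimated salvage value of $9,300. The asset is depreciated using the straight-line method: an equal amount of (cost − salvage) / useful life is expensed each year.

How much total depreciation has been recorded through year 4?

Depreciable base = $55,348 − $9,300 = $46,048.
Annual expense = $46,048 / 8 = $5,756.
End of year 1: book value $49,592.
End of year 2: book value $43,836.
End of year 3: book value $38,080.
End of year 4: book value $32,324.
Accumulated through year 4 = $55,348 − $32,324 = $23,024.

$23,024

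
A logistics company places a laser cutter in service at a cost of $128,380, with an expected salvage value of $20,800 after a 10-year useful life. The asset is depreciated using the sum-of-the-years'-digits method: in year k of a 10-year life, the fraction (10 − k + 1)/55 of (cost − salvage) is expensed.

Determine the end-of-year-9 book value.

Depreciable base = $128,380 − $20,800 = $107,580.
Sum of the years' digits = 10+9+8+7+6+5+4+3+2+1 = 55.
Year 1: $107,580 × 10/55 = $19,560. Book value $108,820.
Year 2: $107,580 × 9/55 = $17,604. Book value $91,216.
Year 3: $107,580 × 8/55 = $15,648. Book value $75,568.
Year 4: $107,580 × 7/55 = $13,692. Book value $61,876.
Year 5: $107,580 × 6/55 = $11,736. Book value $50,140.
Year 6: $107,580 × 5/55 = $9,780. Book value $40,360.
Year 7: $107,580 × 4/55 = $7,824. Book value $32,536.
Year 8: $107,580 × 3/55 = $5,868. Book value $26,668.
Year 9: $107,580 × 2/55 = $3,912. Book value $22,756.

$22,756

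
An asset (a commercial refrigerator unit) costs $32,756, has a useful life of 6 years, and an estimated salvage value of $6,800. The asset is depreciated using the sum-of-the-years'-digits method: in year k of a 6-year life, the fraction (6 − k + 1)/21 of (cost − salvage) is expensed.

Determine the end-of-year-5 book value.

Depreciable base = $32,756 − $6,800 = $25,956.
Sum of the years' digits = 6+5+4+3+2+1 = 21.
Year 1: $25,956 × 6/21 = $7,416. Book value $25,340.
Year 2: $25,956 × 5/21 = $6,180. Book value $19,160.
Year 3: $25,956 × 4/21 = $4,944. Book value $14,216.
Year 4: $25,956 × 3/21 = $3,708. Book value $10,508.
Year 5: $25,956 × 2/21 = $2,472. Book value $8,036.

$8,036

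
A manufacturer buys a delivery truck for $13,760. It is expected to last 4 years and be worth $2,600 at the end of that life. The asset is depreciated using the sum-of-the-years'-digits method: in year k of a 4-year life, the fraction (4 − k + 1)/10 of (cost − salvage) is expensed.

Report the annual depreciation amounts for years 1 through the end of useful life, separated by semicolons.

Depreciable base = $13,760 − $2,600 = $11,160.
Sum of the years' digits = 4+3+2+1 = 10.
Year 1: $11,160 × 4/10 = $4,464. Book value $9,296.
Year 2: $11,160 × 3/10 = $3,348. Book value $5,948.
Year 3: $11,160 × 2/10 = $2,232. Book value $3,716.
Year 4: $11,160 × 1/10 = $1,116. Book value $2,600.

$4,464; $3,348; $2,232; $1,116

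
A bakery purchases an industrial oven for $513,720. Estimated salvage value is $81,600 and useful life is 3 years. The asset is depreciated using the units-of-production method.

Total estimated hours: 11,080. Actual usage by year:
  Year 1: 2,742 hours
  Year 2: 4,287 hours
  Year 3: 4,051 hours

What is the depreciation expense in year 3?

$157,989

Depreciable base = $513,720 − $81,600 = $432,120.
Rate = $432,120 / 11,080 hours = $39 per hour.
Year 1: 2,742 × $39 = $106,938. Book value $406,782.
Year 2: 4,287 × $39 = $167,193. Book value $239,589.
Year 3: 4,051 × $39 = $157,989. Book value $81,600.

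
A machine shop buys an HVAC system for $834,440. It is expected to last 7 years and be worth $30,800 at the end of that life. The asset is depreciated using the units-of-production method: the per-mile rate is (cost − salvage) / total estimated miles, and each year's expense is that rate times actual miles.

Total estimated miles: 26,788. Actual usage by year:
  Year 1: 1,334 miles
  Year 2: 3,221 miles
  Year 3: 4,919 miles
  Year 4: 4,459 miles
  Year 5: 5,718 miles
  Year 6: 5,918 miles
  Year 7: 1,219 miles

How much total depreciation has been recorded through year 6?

$767,070

Depreciable base = $834,440 − $30,800 = $803,640.
Rate = $803,640 / 26,788 miles = $30 per mile.
Year 1: 1,334 × $30 = $40,020. Book value $794,420.
Year 2: 3,221 × $30 = $96,630. Book value $697,790.
Year 3: 4,919 × $30 = $147,570. Book value $550,220.
Year 4: 4,459 × $30 = $133,770. Book value $416,450.
Year 5: 5,718 × $30 = $171,540. Book value $244,910.
Year 6: 5,918 × $30 = $177,540. Book value $67,370.
Accumulated through year 6 = $834,440 − $67,370 = $767,070.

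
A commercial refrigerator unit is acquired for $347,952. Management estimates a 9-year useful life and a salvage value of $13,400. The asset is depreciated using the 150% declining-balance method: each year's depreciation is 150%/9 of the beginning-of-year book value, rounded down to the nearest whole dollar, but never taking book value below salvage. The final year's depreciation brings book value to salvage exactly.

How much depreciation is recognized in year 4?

Depreciable base = $347,952 − $13,400 = $334,552.
Year 1: ⌊$347,952 × 150%/9⌋ = $57,992. Book value $289,960.
Year 2: ⌊$289,960 × 150%/9⌋ = $48,326. Book value $241,634.
Year 3: ⌊$241,634 × 150%/9⌋ = $40,272. Book value $201,362.
Year 4: ⌊$201,362 × 150%/9⌋ = $33,560. Book value $167,802.

$33,560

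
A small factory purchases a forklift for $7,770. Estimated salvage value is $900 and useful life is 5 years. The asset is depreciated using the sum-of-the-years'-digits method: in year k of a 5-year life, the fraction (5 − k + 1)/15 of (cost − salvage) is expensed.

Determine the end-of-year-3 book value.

Depreciable base = $7,770 − $900 = $6,870.
Sum of the years' digits = 5+4+3+2+1 = 15.
Year 1: $6,870 × 5/15 = $2,290. Book value $5,480.
Year 2: $6,870 × 4/15 = $1,832. Book value $3,648.
Year 3: $6,870 × 3/15 = $1,374. Book value $2,274.

$2,274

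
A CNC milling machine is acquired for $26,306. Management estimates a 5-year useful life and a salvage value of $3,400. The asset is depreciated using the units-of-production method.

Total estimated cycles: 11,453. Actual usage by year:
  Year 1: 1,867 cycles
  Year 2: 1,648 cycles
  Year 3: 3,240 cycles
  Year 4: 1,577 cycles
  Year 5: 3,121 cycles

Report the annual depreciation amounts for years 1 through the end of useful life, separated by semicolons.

$3,734; $3,296; $6,480; $3,154; $6,242

Depreciable base = $26,306 − $3,400 = $22,906.
Rate = $22,906 / 11,453 cycles = $2 per cycle.
Year 1: 1,867 × $2 = $3,734. Book value $22,572.
Year 2: 1,648 × $2 = $3,296. Book value $19,276.
Year 3: 3,240 × $2 = $6,480. Book value $12,796.
Year 4: 1,577 × $2 = $3,154. Book value $9,642.
Year 5: 3,121 × $2 = $6,242. Book value $3,400.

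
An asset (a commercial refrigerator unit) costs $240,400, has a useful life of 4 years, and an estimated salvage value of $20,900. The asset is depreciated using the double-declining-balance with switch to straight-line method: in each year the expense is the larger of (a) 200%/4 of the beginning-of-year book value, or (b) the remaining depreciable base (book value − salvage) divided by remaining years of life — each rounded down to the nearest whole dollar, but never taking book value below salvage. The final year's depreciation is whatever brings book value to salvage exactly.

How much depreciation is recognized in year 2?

Depreciable base = $240,400 − $20,900 = $219,500.
Year 1: DB = ⌊$240,400 × 200%/4⌋ = $120,200; SL = ⌊$219,500/4⌋ = $54,875 → take DB $120,200. Book value $120,200.
Year 2: DB = ⌊$120,200 × 200%/4⌋ = $60,100; SL = ⌊$99,300/3⌋ = $33,100 → take DB $60,100. Book value $60,100.

$60,100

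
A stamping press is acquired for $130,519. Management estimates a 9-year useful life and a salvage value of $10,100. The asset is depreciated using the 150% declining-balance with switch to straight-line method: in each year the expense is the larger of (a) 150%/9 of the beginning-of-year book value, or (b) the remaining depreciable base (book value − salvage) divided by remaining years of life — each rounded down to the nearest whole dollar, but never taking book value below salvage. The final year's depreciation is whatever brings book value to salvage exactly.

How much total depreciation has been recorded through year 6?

Depreciable base = $130,519 − $10,100 = $120,419.
Year 1: DB = ⌊$130,519 × 150%/9⌋ = $21,753; SL = ⌊$120,419/9⌋ = $13,379 → take DB $21,753. Book value $108,766.
Year 2: DB = ⌊$108,766 × 150%/9⌋ = $18,127; SL = ⌊$98,666/8⌋ = $12,333 → take DB $18,127. Book value $90,639.
Year 3: DB = ⌊$90,639 × 150%/9⌋ = $15,106; SL = ⌊$80,539/7⌋ = $11,505 → take DB $15,106. Book value $75,533.
Year 4: DB = ⌊$75,533 × 150%/9⌋ = $12,588; SL = ⌊$65,433/6⌋ = $10,905 → take DB $12,588. Book value $62,945.
Year 5: DB = ⌊$62,945 × 150%/9⌋ = $10,490; SL = ⌊$52,845/5⌋ = $10,569 → take SL $10,569. Book value $52,376.
Year 6: DB = ⌊$52,376 × 150%/9⌋ = $8,729; SL = ⌊$42,276/4⌋ = $10,569 → take SL $10,569. Book value $41,807.
Accumulated through year 6 = $130,519 − $41,807 = $88,712.

$88,712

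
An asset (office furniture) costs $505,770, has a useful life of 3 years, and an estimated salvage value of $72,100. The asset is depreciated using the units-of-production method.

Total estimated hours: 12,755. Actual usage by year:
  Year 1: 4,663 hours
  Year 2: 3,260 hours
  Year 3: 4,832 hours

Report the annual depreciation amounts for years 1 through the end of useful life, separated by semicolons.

$158,542; $110,840; $164,288

Depreciable base = $505,770 − $72,100 = $433,670.
Rate = $433,670 / 12,755 hours = $34 per hour.
Year 1: 4,663 × $34 = $158,542. Book value $347,228.
Year 2: 3,260 × $34 = $110,840. Book value $236,388.
Year 3: 4,832 × $34 = $164,288. Book value $72,100.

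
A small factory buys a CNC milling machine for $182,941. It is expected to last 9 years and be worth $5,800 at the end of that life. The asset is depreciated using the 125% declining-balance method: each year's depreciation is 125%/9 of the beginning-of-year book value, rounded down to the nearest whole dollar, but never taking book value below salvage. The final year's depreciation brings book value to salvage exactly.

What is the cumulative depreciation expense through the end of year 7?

$118,710

Depreciable base = $182,941 − $5,800 = $177,141.
Year 1: ⌊$182,941 × 125%/9⌋ = $25,408. Book value $157,533.
Year 2: ⌊$157,533 × 125%/9⌋ = $21,879. Book value $135,654.
Year 3: ⌊$135,654 × 125%/9⌋ = $18,840. Book value $116,814.
Year 4: ⌊$116,814 × 125%/9⌋ = $16,224. Book value $100,590.
Year 5: ⌊$100,590 × 125%/9⌋ = $13,970. Book value $86,620.
Year 6: ⌊$86,620 × 125%/9⌋ = $12,030. Book value $74,590.
Year 7: ⌊$74,590 × 125%/9⌋ = $10,359. Book value $64,231.
Accumulated through year 7 = $182,941 − $64,231 = $118,710.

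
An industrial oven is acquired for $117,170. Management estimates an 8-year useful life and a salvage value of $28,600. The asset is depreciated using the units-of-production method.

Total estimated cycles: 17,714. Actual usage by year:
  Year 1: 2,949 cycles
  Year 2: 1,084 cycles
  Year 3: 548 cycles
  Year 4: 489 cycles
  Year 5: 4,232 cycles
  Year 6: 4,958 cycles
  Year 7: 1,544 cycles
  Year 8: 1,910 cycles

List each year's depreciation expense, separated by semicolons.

$14,745; $5,420; $2,740; $2,445; $21,160; $24,790; $7,720; $9,550

Depreciable base = $117,170 − $28,600 = $88,570.
Rate = $88,570 / 17,714 cycles = $5 per cycle.
Year 1: 2,949 × $5 = $14,745. Book value $102,425.
Year 2: 1,084 × $5 = $5,420. Book value $97,005.
Year 3: 548 × $5 = $2,740. Book value $94,265.
Year 4: 489 × $5 = $2,445. Book value $91,820.
Year 5: 4,232 × $5 = $21,160. Book value $70,660.
Year 6: 4,958 × $5 = $24,790. Book value $45,870.
Year 7: 1,544 × $5 = $7,720. Book value $38,150.
Year 8: 1,910 × $5 = $9,550. Book value $28,600.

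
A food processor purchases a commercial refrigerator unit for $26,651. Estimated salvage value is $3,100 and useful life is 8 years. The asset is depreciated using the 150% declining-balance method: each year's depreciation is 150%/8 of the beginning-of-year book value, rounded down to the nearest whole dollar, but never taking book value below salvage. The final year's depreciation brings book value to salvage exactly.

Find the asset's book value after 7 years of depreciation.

Depreciable base = $26,651 − $3,100 = $23,551.
Year 1: ⌊$26,651 × 150%/8⌋ = $4,997. Book value $21,654.
Year 2: ⌊$21,654 × 150%/8⌋ = $4,060. Book value $17,594.
Year 3: ⌊$17,594 × 150%/8⌋ = $3,298. Book value $14,296.
Year 4: ⌊$14,296 × 150%/8⌋ = $2,680. Book value $11,616.
Year 5: ⌊$11,616 × 150%/8⌋ = $2,178. Book value $9,438.
Year 6: ⌊$9,438 × 150%/8⌋ = $1,769. Book value $7,669.
Year 7: ⌊$7,669 × 150%/8⌋ = $1,437. Book value $6,232.

$6,232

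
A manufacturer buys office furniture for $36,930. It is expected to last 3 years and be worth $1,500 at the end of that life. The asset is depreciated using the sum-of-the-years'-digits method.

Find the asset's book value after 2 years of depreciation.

$7,405

Depreciable base = $36,930 − $1,500 = $35,430.
Sum of the years' digits = 3+2+1 = 6.
Year 1: $35,430 × 3/6 = $17,715. Book value $19,215.
Year 2: $35,430 × 2/6 = $11,810. Book value $7,405.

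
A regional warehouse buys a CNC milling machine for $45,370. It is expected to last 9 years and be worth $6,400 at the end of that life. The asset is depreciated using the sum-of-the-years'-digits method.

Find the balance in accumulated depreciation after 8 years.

Depreciable base = $45,370 − $6,400 = $38,970.
Sum of the years' digits = 9+8+7+6+5+4+3+2+1 = 45.
Year 1: $38,970 × 9/45 = $7,794. Book value $37,576.
Year 2: $38,970 × 8/45 = $6,928. Book value $30,648.
Year 3: $38,970 × 7/45 = $6,062. Book value $24,586.
Year 4: $38,970 × 6/45 = $5,196. Book value $19,390.
Year 5: $38,970 × 5/45 = $4,330. Book value $15,060.
Year 6: $38,970 × 4/45 = $3,464. Book value $11,596.
Year 7: $38,970 × 3/45 = $2,598. Book value $8,998.
Year 8: $38,970 × 2/45 = $1,732. Book value $7,266.
Accumulated through year 8 = $45,370 − $7,266 = $38,104.

$38,104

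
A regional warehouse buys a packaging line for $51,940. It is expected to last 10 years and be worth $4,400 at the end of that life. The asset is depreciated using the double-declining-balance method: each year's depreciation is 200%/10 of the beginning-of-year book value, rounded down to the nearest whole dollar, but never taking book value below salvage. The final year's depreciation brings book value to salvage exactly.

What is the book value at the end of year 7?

$10,894

Depreciable base = $51,940 − $4,400 = $47,540.
Year 1: ⌊$51,940 × 200%/10⌋ = $10,388. Book value $41,552.
Year 2: ⌊$41,552 × 200%/10⌋ = $8,310. Book value $33,242.
Year 3: ⌊$33,242 × 200%/10⌋ = $6,648. Book value $26,594.
Year 4: ⌊$26,594 × 200%/10⌋ = $5,318. Book value $21,276.
Year 5: ⌊$21,276 × 200%/10⌋ = $4,255. Book value $17,021.
Year 6: ⌊$17,021 × 200%/10⌋ = $3,404. Book value $13,617.
Year 7: ⌊$13,617 × 200%/10⌋ = $2,723. Book value $10,894.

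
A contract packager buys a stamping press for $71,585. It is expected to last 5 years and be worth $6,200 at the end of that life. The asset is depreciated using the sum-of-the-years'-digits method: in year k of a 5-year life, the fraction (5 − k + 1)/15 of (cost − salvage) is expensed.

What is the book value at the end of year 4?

Depreciable base = $71,585 − $6,200 = $65,385.
Sum of the years' digits = 5+4+3+2+1 = 15.
Year 1: $65,385 × 5/15 = $21,795. Book value $49,790.
Year 2: $65,385 × 4/15 = $17,436. Book value $32,354.
Year 3: $65,385 × 3/15 = $13,077. Book value $19,277.
Year 4: $65,385 × 2/15 = $8,718. Book value $10,559.

$10,559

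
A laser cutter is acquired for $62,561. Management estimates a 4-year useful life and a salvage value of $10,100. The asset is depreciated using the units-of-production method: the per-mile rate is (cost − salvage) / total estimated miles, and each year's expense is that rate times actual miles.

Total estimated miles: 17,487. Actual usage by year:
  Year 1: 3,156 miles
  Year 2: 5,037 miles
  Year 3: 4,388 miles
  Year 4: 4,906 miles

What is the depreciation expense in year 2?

Depreciable base = $62,561 − $10,100 = $52,461.
Rate = $52,461 / 17,487 miles = $3 per mile.
Year 1: 3,156 × $3 = $9,468. Book value $53,093.
Year 2: 5,037 × $3 = $15,111. Book value $37,982.

$15,111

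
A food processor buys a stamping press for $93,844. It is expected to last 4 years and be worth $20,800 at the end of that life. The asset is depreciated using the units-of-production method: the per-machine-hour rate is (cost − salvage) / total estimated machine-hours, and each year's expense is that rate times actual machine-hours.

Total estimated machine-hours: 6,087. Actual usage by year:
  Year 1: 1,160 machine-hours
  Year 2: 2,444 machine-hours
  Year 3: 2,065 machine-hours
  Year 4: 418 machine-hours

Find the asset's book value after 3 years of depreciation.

$25,816

Depreciable base = $93,844 − $20,800 = $73,044.
Rate = $73,044 / 6,087 machine-hours = $12 per machine-hour.
Year 1: 1,160 × $12 = $13,920. Book value $79,924.
Year 2: 2,444 × $12 = $29,328. Book value $50,596.
Year 3: 2,065 × $12 = $24,780. Book value $25,816.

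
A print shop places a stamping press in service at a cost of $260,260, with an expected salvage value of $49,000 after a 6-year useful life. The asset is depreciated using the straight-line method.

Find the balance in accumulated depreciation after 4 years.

$140,840

Depreciable base = $260,260 − $49,000 = $211,260.
Annual expense = $211,260 / 6 = $35,210.
End of year 1: book value $225,050.
End of year 2: book value $189,840.
End of year 3: book value $154,630.
End of year 4: book value $119,420.
Accumulated through year 4 = $260,260 − $119,420 = $140,840.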